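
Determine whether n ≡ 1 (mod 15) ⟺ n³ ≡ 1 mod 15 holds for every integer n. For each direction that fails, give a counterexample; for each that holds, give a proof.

[⇒] Suppose n ≡ 1 (mod 15). Write n = 15j + 1. Then (15j + 1)³ = 3375j³ + 675j² + 45j + 1 = 15(225j³ + 45j² + 3j) + 1, so n³ ≡ 1 (mod 15).

[⇐] Conversely, suppose n³ ≡ 1 (mod 15). The only residue r in {0, …, 14} with r³ ≡ 1 (mod 15) is r = 1, so n ≡ 1 (mod 15).

Equivalent; both directions hold.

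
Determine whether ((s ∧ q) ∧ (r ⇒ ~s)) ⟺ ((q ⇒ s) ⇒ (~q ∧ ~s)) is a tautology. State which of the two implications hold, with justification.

Forward direction. This fails. Under s = T, r = F, q = T, the left side is true but the right side is false.

Converse. This fails. Under s = F, r = F, q = F, the left side is false but the right side is true.

Neither implication holds.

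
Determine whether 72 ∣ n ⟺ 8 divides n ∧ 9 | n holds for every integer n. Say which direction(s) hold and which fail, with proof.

Both implications hold.

[⇒] If 72 ∣ n, write n = 72q. Since 72 = 9·8, n = 8·(9q), so 8 ∣ n; and since 72 = 8·9, n = 9·(8q), so 9 ∣ n.

[⇐] Suppose 8 ∣ n and 9 ∣ n. Any common multiple of 8 and 9 is a multiple of their lcm; here gcd(8, 9) = 1, so lcm(8, 9) = 8·9 = 72, so 72 ∣ n.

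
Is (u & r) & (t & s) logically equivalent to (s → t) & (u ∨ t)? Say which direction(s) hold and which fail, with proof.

Only the forward implication holds.

(⇒) Assume the antecedent. If r is true, the antecedent forces (r = T, u = T, s = T, t = T), and (s → t) & (u ∨ t) holds there. If r is false, the antecedent cannot hold. Either way (s → t) & (u ∨ t) holds.

(⇐) This fails. Under r = F, u = T, s = F, t = F, the left side is false but the right side is true.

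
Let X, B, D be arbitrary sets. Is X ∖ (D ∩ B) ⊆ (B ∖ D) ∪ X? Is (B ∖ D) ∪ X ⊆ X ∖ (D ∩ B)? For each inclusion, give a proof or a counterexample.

(⊆) holds; (⊇) fails.

(⊆) Let x ∈ X ∖ (D ∩ B). Then either x ∈ X and x ∉ B, D; or x ∈ X ∩ B and x ∉ D; or x ∈ X ∩ D and x ∉ B. In each case x ∈ (B ∖ D) ∪ X, so X ∖ (D ∩ B) ⊆ (B ∖ D) ∪ X.

(⊇) This inclusion fails. Take X = ∅, B = {1}, D = ∅; then 1 ∈ (B ∖ D) ∪ X but 1 ∉ X ∖ (D ∩ B).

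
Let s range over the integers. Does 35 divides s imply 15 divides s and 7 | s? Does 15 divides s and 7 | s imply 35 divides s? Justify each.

[⇒] This fails: take s = 35. Certainly 35 ∣ 35, but 15 ∤ 35.

[⇐] Suppose 15 ∣ s and 7 ∣ s. Any common multiple of 15 and 7 is a multiple of their lcm; here gcd(15, 7) = 1, so lcm(15, 7) = 15·7 = 105, so 105 ∣ s. Since 35 ∣ 105, it follows that 35 ∣ s.

Only the converse holds.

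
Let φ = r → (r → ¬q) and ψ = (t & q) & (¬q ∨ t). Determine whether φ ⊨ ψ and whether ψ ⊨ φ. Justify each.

[⇒] This fails. Under r = F, t = F, q = F, the left side is true but the right side is false.

[⇐] This fails. Under r = T, t = T, q = T, the left side is false but the right side is true.

Neither direction holds.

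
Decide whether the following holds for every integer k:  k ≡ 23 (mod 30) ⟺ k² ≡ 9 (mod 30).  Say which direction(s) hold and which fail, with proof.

(⇒) This fails: take k = 23. Then 23 ≡ 23 (mod 30), but 23² = 529 ≡ 19 (mod 30), not 9.

(⇐) This fails: take k = 3. Then 3² = 9 ≡ 9 (mod 30), yet 3 ≡ 3 (mod 30), not 23.

Neither implication holds.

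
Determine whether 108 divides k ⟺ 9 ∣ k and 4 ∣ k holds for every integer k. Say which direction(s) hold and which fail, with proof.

Only the forward direction holds.

[⇒] If 108 ∣ k, write k = 108q. Since 108 = 12·9, k = 9·(12q), so 9 ∣ k; and since 108 = 27·4, k = 4·(27q), so 4 ∣ k.

[⇐] This fails: take k = 36. Both 9 ∣ 36 and 4 ∣ 36, yet 36 is not a multiple of 108 (since 36 = 0·108 + 36), so 108 ∤ 36.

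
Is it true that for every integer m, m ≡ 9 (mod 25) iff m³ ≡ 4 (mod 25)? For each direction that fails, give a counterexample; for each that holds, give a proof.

Both implications hold.

(→) Suppose m ≡ 9 (mod 25). Write m = 25j + 9. Then (25j + 9)³ = 15625j³ + 16875j² + 6075j + 729 = 25(625j³ + 675j² + 243j + 29) + 4, so m³ ≡ 4 (mod 25).

(←) Conversely, suppose m³ ≡ 4 (mod 25). The only residue r in {0, …, 24} with r³ ≡ 4 (mod 25) is r = 9, so m ≡ 9 (mod 25).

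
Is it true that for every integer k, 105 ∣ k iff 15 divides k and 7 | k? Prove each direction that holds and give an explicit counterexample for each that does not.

(⇒) If 105 ∣ k, write k = 105q. Since 105 = 7·15, k = 15·(7q), so 15 ∣ k; and since 105 = 15·7, k = 7·(15q), so 7 ∣ k.

(⇐) Suppose 15 ∣ k and 7 ∣ k. Any common multiple of 15 and 7 is a multiple of their lcm; here gcd(15, 7) = 1, so lcm(15, 7) = 15·7 = 105, so 105 ∣ k.

The biconditional holds.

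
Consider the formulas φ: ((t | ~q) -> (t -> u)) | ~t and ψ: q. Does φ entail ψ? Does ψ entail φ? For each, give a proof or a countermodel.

Forward direction. This fails. Under u = F, t = F, q = F, the left side is true but the right side is false.

Converse. This fails. Under u = F, t = T, q = T, the left side is false but the right side is true.

Both directions fail.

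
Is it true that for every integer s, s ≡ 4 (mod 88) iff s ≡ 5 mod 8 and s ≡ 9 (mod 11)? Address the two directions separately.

(⇒) This fails: s = 4 gives 4 ≡ 4 (mod 88) but 4 ≡ 4 (mod 8), so the conjunction on the right does not hold.

(⇐) This fails: s = 53 satisfies both congruences on the right (53 ≡ 5 mod 8 and 53 ≡ 9 mod 11) yet 53 ≡ 53 (mod 88), not 4.

(⇒) fails and (⇐) fails.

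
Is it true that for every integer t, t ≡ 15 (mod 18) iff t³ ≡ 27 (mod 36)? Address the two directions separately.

Neither implication holds.

(⟹) This fails: take t = 33. Then 33 ≡ 15 (mod 18), but 33³ = 35937 ≡ 9 (mod 36), not 27.

(⟸) This fails: take t = 3. Then 3³ = 27 ≡ 27 (mod 36), yet 3 ≡ 3 (mod 18), not 15.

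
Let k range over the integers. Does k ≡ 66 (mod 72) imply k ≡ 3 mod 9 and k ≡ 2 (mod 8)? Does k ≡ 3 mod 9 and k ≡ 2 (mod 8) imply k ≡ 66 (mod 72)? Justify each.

Equivalent; both directions hold.

(⇒) Suppose k ≡ 66 (mod 72); write k = 72j + 66. Since 9 ∣ 72, reducing mod 9 gives k ≡ 66 ≡ 3 (mod 9); since 8 ∣ 72, reducing mod 8 gives k ≡ 66 ≡ 2 (mod 8).

(⇐) Conversely, if k ≡ 3 (mod 9) and k ≡ 2 (mod 8), then by the Chinese remainder theorem k ≡ 66 (mod 72). This is exactly k ≡ 66 (mod 72).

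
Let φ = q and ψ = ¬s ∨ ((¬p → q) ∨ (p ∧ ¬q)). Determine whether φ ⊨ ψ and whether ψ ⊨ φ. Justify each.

(⇒) Assume the antecedent. If q is true, ¬s ∨ ((¬p → q) ∨ (p ∧ ¬q)) reduces to true regardless of the other variables. If q is false, the antecedent cannot hold. Either way ¬s ∨ ((¬p → q) ∨ (p ∧ ¬q)) holds.

(⇐) This fails. Under q = F, p = F, s = F, the left side is false but the right side is true.

(⇒) holds; (⇐) fails.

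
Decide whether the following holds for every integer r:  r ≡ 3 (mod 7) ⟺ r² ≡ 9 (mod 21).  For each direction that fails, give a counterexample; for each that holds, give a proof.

(⇒) This fails: take r = 10. Then 10 ≡ 3 (mod 7), but 10² = 100 ≡ 16 (mod 21), not 9.

(⇐) This fails: take r = 18. Then 18² = 324 ≡ 9 (mod 21), yet 18 ≡ 4 (mod 7), not 3.

Neither direction holds.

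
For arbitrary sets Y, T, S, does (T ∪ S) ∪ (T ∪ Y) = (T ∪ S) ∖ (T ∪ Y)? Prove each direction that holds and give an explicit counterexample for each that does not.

(⊆) fails; (⊇) holds.

(⊇) Let x ∈ (T ∪ S) ∖ (T ∪ Y). Then x ∈ S and x ∉ Y, T, from which x ∈ (T ∪ S) ∪ (T ∪ Y).

(⊆) This inclusion fails. Take Y = {1}, T = ∅, S = ∅; then 1 ∈ (T ∪ S) ∪ (T ∪ Y) but 1 ∉ (T ∪ S) ∖ (T ∪ Y).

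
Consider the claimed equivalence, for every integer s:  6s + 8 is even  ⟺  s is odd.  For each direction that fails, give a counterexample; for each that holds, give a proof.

Not equivalent: only (⇐) holds.

(⇐) Suppose s is odd. Since 6 is even, 6s is even for every s, so 6s + 8 has the same parity as 8, which is even. Hence 6s + 8 is even.

(⇒) This fails: take s = 6. Then 6s + 8 = 44, which is even, yet s = 6 is even, not odd.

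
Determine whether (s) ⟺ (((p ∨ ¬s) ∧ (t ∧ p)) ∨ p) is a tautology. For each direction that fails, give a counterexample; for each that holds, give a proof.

(⟹) This fails. Under t = F, p = F, s = T, the left side is true but the right side is false.

(⟸) This fails. Under t = F, p = T, s = F, the left side is false but the right side is true.

Neither direction holds.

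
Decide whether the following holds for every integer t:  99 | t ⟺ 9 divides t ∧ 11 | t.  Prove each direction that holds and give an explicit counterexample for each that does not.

Both implications hold.

[⇒] If 99 ∣ t, write t = 99q. Since 99 = 11·9, t = 9·(11q), so 9 ∣ t; and since 99 = 9·11, t = 11·(9q), so 11 ∣ t.

[⇐] Suppose 9 ∣ t and 11 ∣ t. Any common multiple of 9 and 11 is a multiple of their lcm; here gcd(9, 11) = 1, so lcm(9, 11) = 9·11 = 99, so 99 ∣ t.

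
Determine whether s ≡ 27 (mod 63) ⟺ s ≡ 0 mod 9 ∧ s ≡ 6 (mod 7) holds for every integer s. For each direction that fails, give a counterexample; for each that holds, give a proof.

Forward direction. Suppose s ≡ 27 (mod 63); write s = 63j + 27. Since 9 ∣ 63, reducing mod 9 gives s ≡ 27 ≡ 0 (mod 9); since 7 ∣ 63, reducing mod 7 gives s ≡ 27 ≡ 6 (mod 7).

Converse. If s ≡ 0 (mod 9) and s ≡ 6 (mod 7), then by the Chinese remainder theorem s ≡ 27 (mod 63). This is exactly s ≡ 27 (mod 63).

Both implications hold.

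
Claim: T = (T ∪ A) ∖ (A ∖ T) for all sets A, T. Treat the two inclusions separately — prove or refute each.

(⊆) Let x ∈ T. Then either x ∈ T and x ∉ A; or x ∈ A ∩ T. In each case x ∈ (T ∪ A) ∖ (A ∖ T), so T ⊆ (T ∪ A) ∖ (A ∖ T).

(⊇) Let x ∈ (T ∪ A) ∖ (A ∖ T). Then either x ∈ T and x ∉ A; or x ∈ A ∩ T. In each case x ∈ T, so (T ∪ A) ∖ (A ∖ T) ⊆ T.

The two sets are equal.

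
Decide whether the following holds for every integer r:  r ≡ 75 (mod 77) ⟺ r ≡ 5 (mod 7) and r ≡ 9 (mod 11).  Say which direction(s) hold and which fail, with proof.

(⇒) Suppose r ≡ 75 (mod 77); write r = 77j + 75. Since 7 ∣ 77, reducing mod 7 gives r ≡ 75 ≡ 5 (mod 7); since 11 ∣ 77, reducing mod 11 gives r ≡ 75 ≡ 9 (mod 11).

(⇐) Conversely, if r ≡ 5 (mod 7) and r ≡ 9 (mod 11), then by the Chinese remainder theorem r ≡ 75 (mod 77). This is exactly r ≡ 75 (mod 77).

Equivalent; both directions hold.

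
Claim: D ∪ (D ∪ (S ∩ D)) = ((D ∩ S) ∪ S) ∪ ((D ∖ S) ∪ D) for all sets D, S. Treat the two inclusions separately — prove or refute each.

Reverse inclusion. This inclusion fails. Take D = ∅, S = {1}; then 1 ∈ ((D ∩ S) ∪ S) ∪ ((D ∖ S) ∪ D) but 1 ∉ D ∪ (D ∪ (S ∩ D)).

Forward inclusion. Let x ∈ D ∪ (D ∪ (S ∩ D)). Then either x ∈ D and x ∉ S; or x ∈ D ∩ S. In each case x ∈ ((D ∩ S) ∪ S) ∪ ((D ∖ S) ∪ D), so D ∪ (D ∪ (S ∩ D)) ⊆ ((D ∩ S) ∪ S) ∪ ((D ∖ S) ∪ D).

(⊆) holds; (⊇) fails.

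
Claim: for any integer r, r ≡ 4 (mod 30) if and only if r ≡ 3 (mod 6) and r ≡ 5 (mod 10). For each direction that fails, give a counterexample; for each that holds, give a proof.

[⇒] This fails: r = 4 gives 4 ≡ 4 (mod 30) but 4 ≡ 4 (mod 6), so the conjunction on the right does not hold.

[⇐] This fails: r = 15 satisfies both congruences on the right (15 ≡ 3 mod 6 and 15 ≡ 5 mod 10) yet 15 ≡ 15 (mod 30), not 4.

Neither direction holds.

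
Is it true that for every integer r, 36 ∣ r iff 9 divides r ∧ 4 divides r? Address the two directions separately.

(⟸) Suppose 9 ∣ r and 4 ∣ r. Any common multiple of 9 and 4 is a multiple of their lcm; here gcd(9, 4) = 1, so lcm(9, 4) = 9·4 = 36, so 36 ∣ r.

(⟹) If 36 ∣ r, write r = 36q. Since 36 = 4·9, r = 9·(4q), so 9 ∣ r; and since 36 = 9·4, r = 4·(9q), so 4 ∣ r.

The biconditional holds.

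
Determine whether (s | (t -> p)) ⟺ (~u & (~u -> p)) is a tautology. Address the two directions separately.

Only the reverse direction holds.

(⟹) This fails. Under t = F, u = F, s = F, p = F, the left side is true but the right side is false.

(⟸) Assume the antecedent. If t is true, the antecedent forces (t = T, u = F, s = F, p = T) or (t = T, u = F, s = T, p = T), and s | (t -> p) holds there. If t is false, s | (t -> p) reduces to true regardless of the other variables. Either way s | (t -> p) holds.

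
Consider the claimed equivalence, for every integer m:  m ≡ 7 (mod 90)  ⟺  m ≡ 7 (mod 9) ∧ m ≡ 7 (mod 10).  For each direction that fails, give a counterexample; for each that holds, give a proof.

Equivalent; both directions hold.

[⇐] If m ≡ 7 (mod 9) and m ≡ 7 (mod 10), then by the Chinese remainder theorem m ≡ 7 (mod 90). This is exactly m ≡ 7 (mod 90).

[⇒] Suppose m ≡ 7 (mod 90); write m = 90j + 7. Since 9 ∣ 90, reducing mod 9 gives m ≡ 7 (mod 9); since 10 ∣ 90, reducing mod 10 gives m ≡ 7 (mod 10).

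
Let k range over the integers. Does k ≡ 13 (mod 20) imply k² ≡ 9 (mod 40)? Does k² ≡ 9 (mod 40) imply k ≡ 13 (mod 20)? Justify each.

(→) Suppose k ≡ 13 (mod 20). Working modulo 40, k ∈ {13, 33}; for each such r, r² ≡ 9 (mod 40).

(←) This fails: take k = 3. Then 3² = 9 ≡ 9 (mod 40), yet 3 ≡ 3 (mod 20), not 13.

Only the forward direction holds.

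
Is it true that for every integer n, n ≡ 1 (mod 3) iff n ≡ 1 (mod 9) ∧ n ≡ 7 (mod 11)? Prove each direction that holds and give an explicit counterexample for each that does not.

Only the reverse direction holds.

[⇒] This fails: n = 1 gives 1 ≡ 1 (mod 3) but 1 ≡ 1 (mod 11), so the conjunction on the right does not hold.

[⇐] Conversely, if n ≡ 1 (mod 9) and n ≡ 7 (mod 11), then by the Chinese remainder theorem n ≡ 73 (mod 99). Since 73 ≡ 1 (mod 3) and 3 ∣ 99, we get n ≡ 1 (mod 3).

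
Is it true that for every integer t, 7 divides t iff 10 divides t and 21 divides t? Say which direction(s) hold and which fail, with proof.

Only the reverse direction holds.

(⇒) This fails: take t = 7. Certainly 7 ∣ 7, but 10 ∤ 7.

(⇐) Suppose 10 ∣ t and 21 ∣ t. Any common multiple of 10 and 21 is a multiple of their lcm; here gcd(10, 21) = 1, so lcm(10, 21) = 10·21 = 210, so 210 ∣ t. Since 7 ∣ 210, it follows that 7 ∣ t.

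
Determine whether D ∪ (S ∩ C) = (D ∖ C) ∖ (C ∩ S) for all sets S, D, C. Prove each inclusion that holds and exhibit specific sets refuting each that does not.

(⟹) This inclusion fails. Take S = {1}, D = ∅, C = {1}; then 1 ∈ D ∪ (S ∩ C) but 1 ∉ (D ∖ C) ∖ (C ∩ S).

(⟸) Let x ∈ (D ∖ C) ∖ (C ∩ S). Then either x ∈ D and x ∉ S, C; or x ∈ S ∩ D and x ∉ C. In each case x ∈ D ∪ (S ∩ C), so (D ∖ C) ∖ (C ∩ S) ⊆ D ∪ (S ∩ C).

Only the reverse inclusion holds.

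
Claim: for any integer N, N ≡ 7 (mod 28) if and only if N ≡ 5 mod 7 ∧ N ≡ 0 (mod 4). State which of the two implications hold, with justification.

Neither implication holds.

(⟹) This fails: N = 7 gives 7 ≡ 7 (mod 28) but 7 ≡ 0 (mod 7), so the conjunction on the right does not hold.

(⟸) This fails: N = 12 satisfies both congruences on the right (12 ≡ 5 mod 7 and 12 ≡ 0 mod 4) yet 12 ≡ 12 (mod 28), not 7.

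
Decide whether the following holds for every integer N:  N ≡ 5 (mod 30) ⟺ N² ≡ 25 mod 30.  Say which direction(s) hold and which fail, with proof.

Forward direction. Suppose N ≡ 5 (mod 30). Write N = 30j + 5. Then (30j + 5)² = 900j² + 300j + 25 = 30(30j² + 10j) + 25, so N² ≡ 25 (mod 30).

Converse. This fails: take N = 25. Then 25² = 625 ≡ 25 (mod 30), yet 25 ≡ 25 (mod 30), not 5.

(⇒) holds; (⇐) fails.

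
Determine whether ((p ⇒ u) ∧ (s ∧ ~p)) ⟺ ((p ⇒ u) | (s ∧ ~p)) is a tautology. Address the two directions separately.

Not equivalent: only (⇒) holds.

[⇒] Assume the antecedent. If s is true, the antecedent forces (s = T, u = F, p = F) or (s = T, u = T, p = F), and (p ⇒ u) | (s ∧ ~p) holds there. If s is false, the antecedent cannot hold. Either way (p ⇒ u) | (s ∧ ~p) holds.

[⇐] This fails. Under s = F, u = F, p = F, the left side is false but the right side is true.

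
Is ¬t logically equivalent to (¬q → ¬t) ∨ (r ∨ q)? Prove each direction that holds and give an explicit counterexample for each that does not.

Not equivalent: only (⇒) holds.

(⟹) Assume the antecedent. If r is true, (¬q → ¬t) ∨ (r ∨ q) reduces to true regardless of the other variables. If r is false, the antecedent forces (r = F, t = F, q = F) or (r = F, t = F, q = T), and (¬q → ¬t) ∨ (r ∨ q) holds there. Either way (¬q → ¬t) ∨ (r ∨ q) holds.

(⟸) This fails. Under r = T, t = T, q = F, the left side is false but the right side is true.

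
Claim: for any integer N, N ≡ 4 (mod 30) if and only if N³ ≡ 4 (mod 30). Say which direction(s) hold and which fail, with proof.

(⟸) Suppose N³ ≡ 4 (mod 30). The only residue r in {0, …, 29} with r³ ≡ 4 (mod 30) is r = 4, so N ≡ 4 (mod 30).

(⟹) Suppose N ≡ 4 (mod 30). Write N = 30j + 4. Then (30j + 4)³ = 27000j³ + 10800j² + 1440j + 64 = 30(900j³ + 360j² + 48j + 2) + 4, so N³ ≡ 4 (mod 30).

Equivalent; both directions hold.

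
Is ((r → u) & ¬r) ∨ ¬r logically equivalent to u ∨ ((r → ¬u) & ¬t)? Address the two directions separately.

Neither implication holds.

(⟹) This fails. Under u = F, r = F, t = T, the left side is true but the right side is false.

(⟸) This fails. Under u = F, r = T, t = F, the left side is false but the right side is true.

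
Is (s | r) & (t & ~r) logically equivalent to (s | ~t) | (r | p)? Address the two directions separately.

Only the forward implication holds.

[⇐] This fails. Under p = F, r = F, t = F, s = F, the left side is false but the right side is true.

[⇒] Assume the antecedent. If p is true, (s | ~t) | (r | p) reduces to true regardless of the other variables. If p is false, the antecedent forces (p = F, r = F, t = T, s = T), and (s | ~t) | (r | p) holds there. Either way (s | ~t) | (r | p) holds.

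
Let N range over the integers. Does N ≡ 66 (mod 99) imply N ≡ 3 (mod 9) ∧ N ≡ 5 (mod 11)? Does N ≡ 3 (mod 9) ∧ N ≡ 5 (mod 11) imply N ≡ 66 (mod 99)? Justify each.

Neither implication holds.

(⟹) This fails: N = 66 gives 66 ≡ 66 (mod 99) but 66 ≡ 0 (mod 11), so the conjunction on the right does not hold.

(⟸) This fails: N = 93 satisfies both congruences on the right (93 ≡ 3 mod 9 and 93 ≡ 5 mod 11) yet 93 ≡ 93 (mod 99), not 66.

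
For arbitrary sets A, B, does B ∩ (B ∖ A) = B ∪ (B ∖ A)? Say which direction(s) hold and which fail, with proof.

The sets are not equal: only the forward inclusion holds.

(⊆) Let x ∈ B ∩ (B ∖ A). Then x ∈ B and x ∉ A, from which x ∈ B ∪ (B ∖ A).

(⊇) This inclusion fails. Take A = {1}, B = {1}; then 1 ∈ B ∪ (B ∖ A) but 1 ∉ B ∩ (B ∖ A).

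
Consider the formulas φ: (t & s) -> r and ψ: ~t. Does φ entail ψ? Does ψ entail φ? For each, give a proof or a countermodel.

(←) Assume the antecedent. If s is true, the antecedent forces (s = T, r = F, t = F) or (s = T, r = T, t = F), and (t & s) -> r holds there. If s is false, (t & s) -> r reduces to true regardless of the other variables. Either way (t & s) -> r holds.

(→) This fails. Under s = F, r = F, t = T, the left side is true but the right side is false.

Only the converse holds.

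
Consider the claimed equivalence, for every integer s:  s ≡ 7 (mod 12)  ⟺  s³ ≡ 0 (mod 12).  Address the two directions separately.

Neither direction holds.

(→) This fails: take s = 7. Then 7 ≡ 7 (mod 12), but 7³ = 343 ≡ 7 (mod 12), not 0.

(←) This fails: take s = 0. Then 0³ = 0 ≡ 0 (mod 12), yet 0 ≡ 0 (mod 12), not 7.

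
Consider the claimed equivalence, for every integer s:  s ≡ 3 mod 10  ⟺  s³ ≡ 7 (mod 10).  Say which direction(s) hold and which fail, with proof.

Forward direction. Suppose s ≡ 3 mod 10. Write s = 10j + 3. Then (10j + 3)³ = 1000j³ + 900j² + 270j + 27 = 10(100j³ + 90j² + 27j + 2) + 7, so s³ ≡ 7 (mod 10).

Converse. Suppose s³ ≡ 7 (mod 10). The only residue r in {0, …, 9} with r³ ≡ 7 (mod 10) is r = 3, so s ≡ 3 (mod 10).

Equivalent; both directions hold.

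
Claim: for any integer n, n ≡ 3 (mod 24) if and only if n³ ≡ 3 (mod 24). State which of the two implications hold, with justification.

Both directions hold.

Forward direction. Suppose n ≡ 3 (mod 24). Write n = 24j + 3. Then (24j + 3)³ = 13824j³ + 5184j² + 648j + 27 = 24(576j³ + 216j² + 27j + 1) + 3, so n³ ≡ 3 (mod 24).

Converse. Suppose n³ ≡ 3 (mod 24). The only residue r in {0, …, 23} with r³ ≡ 3 (mod 24) is r = 3, so n ≡ 3 (mod 24).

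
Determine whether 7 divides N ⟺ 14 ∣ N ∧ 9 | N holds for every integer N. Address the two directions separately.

(⇒) This fails: take N = 7. Certainly 7 ∣ 7, but 14 ∤ 7.

(⇐) Suppose 14 ∣ N and 9 ∣ N. Any common multiple of 14 and 9 is a multiple of their lcm; here gcd(14, 9) = 1, so lcm(14, 9) = 14·9 = 126, so 126 ∣ N. Since 7 ∣ 126, it follows that 7 ∣ N.

(⇒) fails; (⇐) holds.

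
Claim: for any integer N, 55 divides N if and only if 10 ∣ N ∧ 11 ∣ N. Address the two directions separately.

Forward direction. This fails: take N = 55. Certainly 55 ∣ 55, but 10 ∤ 55.

Converse. Suppose 10 ∣ N and 11 ∣ N. Any common multiple of 10 and 11 is a multiple of their lcm; here gcd(10, 11) = 1, so lcm(10, 11) = 10·11 = 110, so 110 ∣ N. Since 55 ∣ 110, it follows that 55 ∣ N.

The forward direction fails; the converse holds.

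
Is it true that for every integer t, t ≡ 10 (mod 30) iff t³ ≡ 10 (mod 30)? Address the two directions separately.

The biconditional holds.

[⇒] Suppose t ≡ 10 (mod 30). Write t = 30j + 10. Then (30j + 10)³ = 27000j³ + 27000j² + 9000j + 1000 = 30(900j³ + 900j² + 300j + 33) + 10, so t³ ≡ 10 (mod 30).

[⇐] Conversely, suppose t³ ≡ 10 (mod 30). The only residue r in {0, …, 29} with r³ ≡ 10 (mod 30) is r = 10, so t ≡ 10 (mod 30).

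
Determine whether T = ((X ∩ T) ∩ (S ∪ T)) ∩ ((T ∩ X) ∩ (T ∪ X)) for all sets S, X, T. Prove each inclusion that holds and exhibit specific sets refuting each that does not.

(⟸) Let x ∈ ((X ∩ T) ∩ (S ∪ T)) ∩ ((T ∩ X) ∩ (T ∪ X)). Then either x ∈ X ∩ T and x ∉ S; or x ∈ S ∩ X ∩ T. In each case x ∈ T, so ((X ∩ T) ∩ (S ∪ T)) ∩ ((T ∩ X) ∩ (T ∪ X)) ⊆ T.

(⟹) This inclusion fails. Take S = ∅, X = ∅, T = {1}; then 1 ∈ T but 1 ∉ ((X ∩ T) ∩ (S ∪ T)) ∩ ((T ∩ X) ∩ (T ∪ X)).

Only the reverse inclusion holds.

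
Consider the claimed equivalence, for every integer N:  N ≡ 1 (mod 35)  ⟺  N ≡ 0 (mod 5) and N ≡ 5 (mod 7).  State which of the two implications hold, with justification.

Both directions fail.

(→) This fails: N = 1 gives 1 ≡ 1 (mod 35) but 1 ≡ 1 (mod 5), so the conjunction on the right does not hold.

(←) This fails: N = 5 satisfies both congruences on the right (5 ≡ 0 mod 5 and 5 ≡ 5 mod 7) yet 5 ≡ 5 (mod 35), not 1.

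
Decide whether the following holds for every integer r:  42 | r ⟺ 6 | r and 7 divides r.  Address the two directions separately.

(⟸) Suppose 6 ∣ r and 7 ∣ r. Any common multiple of 6 and 7 is a multiple of their lcm; here gcd(6, 7) = 1, so lcm(6, 7) = 6·7 = 42, so 42 ∣ r.

(⟹) If 42 ∣ r, write r = 42q. Since 42 = 7·6, r = 6·(7q), so 6 ∣ r; and since 42 = 6·7, r = 7·(6q), so 7 ∣ r.

Both implications hold.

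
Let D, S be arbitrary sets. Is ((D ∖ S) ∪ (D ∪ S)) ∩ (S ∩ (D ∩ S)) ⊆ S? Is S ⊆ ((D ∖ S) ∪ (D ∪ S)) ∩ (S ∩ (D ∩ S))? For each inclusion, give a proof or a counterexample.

The sets are not equal: only the forward inclusion holds.

Reverse inclusion. This inclusion fails. Take D = ∅, S = {1}; then 1 ∈ S but 1 ∉ ((D ∖ S) ∪ (D ∪ S)) ∩ (S ∩ (D ∩ S)).

Forward inclusion. Let x ∈ ((D ∖ S) ∪ (D ∪ S)) ∩ (S ∩ (D ∩ S)). Then x ∈ D ∩ S, from which x ∈ S.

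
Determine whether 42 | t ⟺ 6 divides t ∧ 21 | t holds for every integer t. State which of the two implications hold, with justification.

Both directions hold; the statement is true.

Forward direction. If 42 ∣ t, write t = 42q. Since 42 = 7·6, t = 6·(7q), so 6 ∣ t; and since 42 = 2·21, t = 21·(2q), so 21 ∣ t.

Converse. Suppose 6 ∣ t and 21 ∣ t. Any common multiple of 6 and 21 is a multiple of their lcm; here lcm(6, 21) = 6·21/gcd(6, 21) = 126/3 = 42, so 42 ∣ t.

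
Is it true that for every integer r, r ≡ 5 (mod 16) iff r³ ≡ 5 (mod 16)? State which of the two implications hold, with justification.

(⇒) This fails: take r = 5. Then 5 ≡ 5 (mod 16), but 5³ = 125 ≡ 13 (mod 16), not 5.

(⇐) This fails: take r = 13. Then 13³ = 2197 ≡ 5 (mod 16), yet 13 ≡ 13 (mod 16), not 5.

(⇒) fails and (⇐) fails.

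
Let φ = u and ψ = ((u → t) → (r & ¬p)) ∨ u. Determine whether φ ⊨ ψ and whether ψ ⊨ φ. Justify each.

Only the forward implication holds.

Forward direction. Assume the antecedent. If u is true, ((u → t) → (r & ¬p)) ∨ u reduces to true regardless of the other variables. If u is false, the antecedent cannot hold. Either way ((u → t) → (r & ¬p)) ∨ u holds.

Converse. This fails. Under p = F, u = F, r = T, t = F, the left side is false but the right side is true.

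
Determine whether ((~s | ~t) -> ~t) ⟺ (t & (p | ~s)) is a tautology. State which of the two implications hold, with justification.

Neither implication holds.

[⇒] This fails. Under p = F, s = F, t = F, the left side is true but the right side is false.

[⇐] This fails. Under p = F, s = F, t = T, the left side is false but the right side is true.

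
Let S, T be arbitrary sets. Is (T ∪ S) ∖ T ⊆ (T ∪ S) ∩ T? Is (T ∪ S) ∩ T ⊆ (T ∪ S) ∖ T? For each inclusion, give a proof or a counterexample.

Forward inclusion. This inclusion fails. Take S = {1}, T = ∅; then 1 ∈ (T ∪ S) ∖ T but 1 ∉ (T ∪ S) ∩ T.

Reverse inclusion. This inclusion fails. Take S = ∅, T = {1}; then 1 ∈ (T ∪ S) ∩ T but 1 ∉ (T ∪ S) ∖ T.

Both inclusions fail.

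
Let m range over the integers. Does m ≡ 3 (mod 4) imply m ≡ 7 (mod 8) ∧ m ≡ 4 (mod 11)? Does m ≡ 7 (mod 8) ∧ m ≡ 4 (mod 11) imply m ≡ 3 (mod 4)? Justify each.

Only the reverse direction holds.

[⇒] This fails: m = 3 gives 3 ≡ 3 (mod 4) but 3 ≡ 3 (mod 8), so the conjunction on the right does not hold.

[⇐] Conversely, if m ≡ 7 (mod 8) and m ≡ 4 (mod 11), then by the Chinese remainder theorem m ≡ 15 (mod 88). Since 15 ≡ 3 (mod 4) and 4 ∣ 88, we get m ≡ 3 (mod 4).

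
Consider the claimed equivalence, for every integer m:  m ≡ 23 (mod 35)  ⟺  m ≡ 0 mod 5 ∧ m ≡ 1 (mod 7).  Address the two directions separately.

Neither direction holds.

(⇒) This fails: m = 23 gives 23 ≡ 23 (mod 35) but 23 ≡ 3 (mod 5), so the conjunction on the right does not hold.

(⇐) This fails: m = 15 satisfies both congruences on the right (15 ≡ 0 mod 5 and 15 ≡ 1 mod 7) yet 15 ≡ 15 (mod 35), not 23.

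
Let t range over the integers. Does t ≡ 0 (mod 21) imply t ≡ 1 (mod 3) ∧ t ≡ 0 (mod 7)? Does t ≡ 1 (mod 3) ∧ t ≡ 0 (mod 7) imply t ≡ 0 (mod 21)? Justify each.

Neither direction holds.

Forward direction. This fails: t = 0 gives 0 ≡ 0 (mod 21) but 0 ≡ 0 (mod 3), so the conjunction on the right does not hold.

Converse. This fails: t = 7 satisfies both congruences on the right (7 ≡ 1 mod 3 and 7 ≡ 0 mod 7) yet 7 ≡ 7 (mod 21), not 0.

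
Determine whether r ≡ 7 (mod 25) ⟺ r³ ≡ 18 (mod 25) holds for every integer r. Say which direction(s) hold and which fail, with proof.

(→) Suppose r ≡ 7 (mod 25). Write r = 25j + 7. Then (25j + 7)³ = 15625j³ + 13125j² + 3675j + 343 = 25(625j³ + 525j² + 147j + 13) + 18, so r³ ≡ 18 (mod 25).

(←) Conversely, suppose r³ ≡ 18 (mod 25). The only residue r in {0, …, 24} with r³ ≡ 18 (mod 25) is r = 7, so r ≡ 7 (mod 25).

The biconditional holds.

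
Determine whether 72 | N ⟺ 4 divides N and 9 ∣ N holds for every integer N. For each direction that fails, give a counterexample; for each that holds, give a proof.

Only the forward implication holds.

Forward direction. If 72 ∣ N, write N = 72q. Since 72 = 18·4, N = 4·(18q), so 4 ∣ N; and since 72 = 8·9, N = 9·(8q), so 9 ∣ N.

Converse. This fails: take N = 36. Both 4 ∣ 36 and 9 ∣ 36, yet 36 is not a multiple of 72 (since 36 = 0·72 + 36), so 72 ∤ 36.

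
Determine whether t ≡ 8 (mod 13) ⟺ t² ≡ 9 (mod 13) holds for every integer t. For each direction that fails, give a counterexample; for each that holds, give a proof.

(⇒) fails and (⇐) fails.

(⟹) This fails: take t = 8. Then 8 ≡ 8 (mod 13), but 8² = 64 ≡ 12 (mod 13), not 9.

(⟸) This fails: take t = 3. Then 3² = 9 ≡ 9 (mod 13), yet 3 ≡ 3 (mod 13), not 8.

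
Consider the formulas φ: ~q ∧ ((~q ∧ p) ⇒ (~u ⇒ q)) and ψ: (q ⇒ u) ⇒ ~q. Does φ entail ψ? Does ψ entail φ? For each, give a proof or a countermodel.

The forward direction holds; the converse fails.

(⇒) Assume the antecedent. If q is true, the antecedent cannot hold. If q is false, (q ⇒ u) ⇒ ~q reduces to true regardless of the other variables. Either way (q ⇒ u) ⇒ ~q holds.

(⇐) This fails. Under q = T, p = F, u = F, the left side is false but the right side is true.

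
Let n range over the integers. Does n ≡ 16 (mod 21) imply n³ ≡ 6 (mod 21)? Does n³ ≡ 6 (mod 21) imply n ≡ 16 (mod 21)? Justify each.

(⟹) This fails: take n = 16. Then 16 ≡ 16 (mod 21), but 16³ = 4096 ≡ 1 (mod 21), not 6.

(⟸) This fails: take n = 3. Then 3³ = 27 ≡ 6 (mod 21), yet 3 ≡ 3 (mod 21), not 16.

Neither direction holds.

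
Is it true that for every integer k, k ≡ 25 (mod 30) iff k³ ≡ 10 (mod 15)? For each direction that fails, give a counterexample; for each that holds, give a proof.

The forward direction holds; the converse fails.

(⟹) Suppose k ≡ 25 (mod 30). Then k³ ≡ 25³ = 15625 (mod 30), and since 15 ∣ 30, also k³ ≡ 10 (mod 15).

(⟸) This fails: take k = 10. Then 10³ = 1000 ≡ 10 (mod 15), yet 10 ≡ 10 (mod 30), not 25.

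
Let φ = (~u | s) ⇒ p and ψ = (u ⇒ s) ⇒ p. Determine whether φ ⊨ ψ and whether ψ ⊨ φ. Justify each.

Forward direction. Assume the antecedent. If p is true, (u ⇒ s) ⇒ p reduces to true regardless of the other variables. If p is false, the antecedent forces (p = F, s = F, u = T), and (u ⇒ s) ⇒ p holds there. Either way (u ⇒ s) ⇒ p holds.

Converse. Assume the antecedent. If p is true, (~u | s) ⇒ p reduces to true regardless of the other variables. If p is false, the antecedent forces (p = F, s = F, u = T), and (~u | s) ⇒ p holds there. Either way (~u | s) ⇒ p holds.

The biconditional holds.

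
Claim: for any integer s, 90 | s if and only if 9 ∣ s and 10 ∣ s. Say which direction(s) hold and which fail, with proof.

Both directions hold.

(⇒) If 90 ∣ s, write s = 90q. Since 90 = 10·9, s = 9·(10q), so 9 ∣ s; and since 90 = 9·10, s = 10·(9q), so 10 ∣ s.

(⇐) Suppose 9 ∣ s and 10 ∣ s. Any common multiple of 9 and 10 is a multiple of their lcm; here gcd(9, 10) = 1, so lcm(9, 10) = 9·10 = 90, so 90 ∣ s.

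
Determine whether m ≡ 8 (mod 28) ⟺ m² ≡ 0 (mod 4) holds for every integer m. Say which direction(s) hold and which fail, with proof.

(⟹) Suppose m ≡ 8 (mod 28). Then m² ≡ 8² = 64 (mod 28), and since 4 ∣ 28, also m² ≡ 0 (mod 4).

(⟸) This fails: take m = 0. Then 0² = 0 ≡ 0 (mod 4), yet 0 ≡ 0 (mod 28), not 8.

Only the forward implication holds.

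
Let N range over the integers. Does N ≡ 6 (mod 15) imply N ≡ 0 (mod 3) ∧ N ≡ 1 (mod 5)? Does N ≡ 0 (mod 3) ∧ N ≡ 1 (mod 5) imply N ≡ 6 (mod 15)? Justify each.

The biconditional holds.

(⟸) If N ≡ 0 (mod 3) and N ≡ 1 (mod 5), then by the Chinese remainder theorem N ≡ 6 (mod 15). This is exactly N ≡ 6 (mod 15).

(⟹) Suppose N ≡ 6 (mod 15); write N = 15j + 6. Since 3 ∣ 15, reducing mod 3 gives N ≡ 6 ≡ 0 (mod 3); since 5 ∣ 15, reducing mod 5 gives N ≡ 6 ≡ 1 (mod 5).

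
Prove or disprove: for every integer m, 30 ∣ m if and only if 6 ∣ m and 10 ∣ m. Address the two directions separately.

[⇒] If 30 ∣ m, write m = 30q. Since 30 = 5·6, m = 6·(5q), so 6 ∣ m; and since 30 = 3·10, m = 10·(3q), so 10 ∣ m.

[⇐] Suppose 6 ∣ m and 10 ∣ m. Any common multiple of 6 and 10 is a multiple of their lcm; here lcm(6, 10) = 6·10/gcd(6, 10) = 60/2 = 30, so 30 ∣ m.

Both implications hold.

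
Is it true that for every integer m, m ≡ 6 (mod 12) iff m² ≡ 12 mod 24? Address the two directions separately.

The biconditional holds.

(→) Suppose m ≡ 6 (mod 12). Working modulo 24, m ∈ {6, 18}; for each such r, r² ≡ 12 (mod 24).

(←) Conversely, the residues r modulo 24 with r² ≡ 12 (mod 24) are exactly {6, 18}, and each is ≡ 6 (mod 12).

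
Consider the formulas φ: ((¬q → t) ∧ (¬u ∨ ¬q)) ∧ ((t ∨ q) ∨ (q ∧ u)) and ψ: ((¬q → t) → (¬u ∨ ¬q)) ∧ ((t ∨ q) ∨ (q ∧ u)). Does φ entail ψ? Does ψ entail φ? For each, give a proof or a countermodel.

The biconditional holds.

[⇒] Assume the antecedent. If q is true, the antecedent forces (t = F, q = T, u = F) or (t = T, q = T, u = F), and the consequent holds there. If q is false, the antecedent forces (t = T, q = F, u = F) or (t = T, q = F, u = T), and the consequent holds there. Either way the consequent holds.

[⇐] Assume the antecedent. If q is true, the antecedent forces (t = F, q = T, u = F) or (t = T, q = T, u = F), and the consequent holds there. If q is false, the antecedent forces (t = T, q = F, u = F) or (t = T, q = F, u = T), and the consequent holds there. Either way the consequent holds.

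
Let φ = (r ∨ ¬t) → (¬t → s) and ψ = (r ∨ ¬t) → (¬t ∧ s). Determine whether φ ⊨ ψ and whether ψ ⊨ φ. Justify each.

Not equivalent: only (⇐) holds.

Forward direction. This fails. Under t = T, r = T, s = F, the left side is true but the right side is false.

Converse. Assume the antecedent. If t is true, (r ∨ ¬t) → (¬t → s) reduces to true regardless of the other variables. If t is false, the antecedent forces (t = F, r = F, s = T) or (t = F, r = T, s = T), and (r ∨ ¬t) → (¬t → s) holds there. Either way (r ∨ ¬t) → (¬t → s) holds.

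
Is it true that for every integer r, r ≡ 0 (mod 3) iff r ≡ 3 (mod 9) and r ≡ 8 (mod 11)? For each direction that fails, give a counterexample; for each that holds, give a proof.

Converse. If r ≡ 3 (mod 9) and r ≡ 8 (mod 11), then by the Chinese remainder theorem r ≡ 30 (mod 99). Since 30 ≡ 0 (mod 3) and 3 ∣ 99, we get r ≡ 0 (mod 3).

Forward direction. This fails: r = 0 gives 0 ≡ 0 (mod 3) but 0 ≡ 0 (mod 9), so the conjunction on the right does not hold.

The forward direction fails; the converse holds.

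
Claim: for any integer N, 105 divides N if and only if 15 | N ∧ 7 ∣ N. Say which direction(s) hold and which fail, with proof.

Forward direction. If 105 ∣ N, write N = 105q. Since 105 = 7·15, N = 15·(7q), so 15 ∣ N; and since 105 = 15·7, N = 7·(15q), so 7 ∣ N.

Converse. Suppose 15 ∣ N and 7 ∣ N. Any common multiple of 15 and 7 is a multiple of their lcm; here gcd(15, 7) = 1, so lcm(15, 7) = 15·7 = 105, so 105 ∣ N.

Equivalent; both directions hold.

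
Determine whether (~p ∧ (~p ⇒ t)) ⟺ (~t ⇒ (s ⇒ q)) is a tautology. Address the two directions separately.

Forward direction. Assume the antecedent. If s is true, the antecedent forces (s = T, q = F, t = T, p = F) or (s = T, q = T, t = T, p = F), and ~t ⇒ (s ⇒ q) holds there. If s is false, ~t ⇒ (s ⇒ q) reduces to true regardless of the other variables. Either way ~t ⇒ (s ⇒ q) holds.

Converse. This fails. Under s = F, q = F, t = F, p = F, the left side is false but the right side is true.

The forward direction holds; the converse fails.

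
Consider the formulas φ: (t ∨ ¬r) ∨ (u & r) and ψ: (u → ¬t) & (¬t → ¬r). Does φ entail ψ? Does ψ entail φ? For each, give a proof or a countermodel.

[⇐] Assume the antecedent. If t is true, (t ∨ ¬r) ∨ (u & r) reduces to true regardless of the other variables. If t is false, the antecedent forces (t = F, r = F, u = F) or (t = F, r = F, u = T), and (t ∨ ¬r) ∨ (u & r) holds there. Either way (t ∨ ¬r) ∨ (u & r) holds.

[⇒] This fails. Under t = T, r = F, u = T, the left side is true but the right side is false.

Not equivalent: only (⇐) holds.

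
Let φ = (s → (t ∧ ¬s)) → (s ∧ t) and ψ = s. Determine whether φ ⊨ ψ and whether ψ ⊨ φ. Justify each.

The biconditional holds.

Forward direction. Assume the antecedent. If s is true, s reduces to true regardless of the other variables. If s is false, the antecedent cannot hold. Either way s holds.

Converse. Assume the antecedent. If s is true, (s → (t ∧ ¬s)) → (s ∧ t) reduces to true regardless of the other variables. If s is false, the antecedent cannot hold. Either way (s → (t ∧ ¬s)) → (s ∧ t) holds.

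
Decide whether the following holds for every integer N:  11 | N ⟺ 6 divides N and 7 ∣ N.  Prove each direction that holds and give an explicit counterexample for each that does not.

Neither implication holds.

Forward direction. This fails: take N = 11. Certainly 11 ∣ 11, but 6 ∤ 11.

Converse. This fails: take N = 42. Both 6 ∣ 42 and 7 ∣ 42, yet 42 is not a multiple of 11 (since 42 = 3·11 + 9), so 11 ∤ 42.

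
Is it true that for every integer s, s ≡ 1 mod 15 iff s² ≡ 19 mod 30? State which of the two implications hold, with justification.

(⇒) fails and (⇐) fails.

[⇒] This fails: take s = 1. Then 1 ≡ 1 (mod 15), but 1² = 1 ≡ 1 (mod 30), not 19.

[⇐] This fails: take s = 7. Then 7² = 49 ≡ 19 (mod 30), yet 7 ≡ 7 (mod 15), not 1.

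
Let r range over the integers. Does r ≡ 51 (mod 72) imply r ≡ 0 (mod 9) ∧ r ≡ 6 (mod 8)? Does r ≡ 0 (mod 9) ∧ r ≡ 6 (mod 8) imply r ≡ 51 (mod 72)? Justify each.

Neither direction holds.

(⇒) This fails: r = 51 gives 51 ≡ 51 (mod 72) but 51 ≡ 6 (mod 9), so the conjunction on the right does not hold.

(⇐) This fails: r = 54 satisfies both congruences on the right (54 ≡ 0 mod 9 and 54 ≡ 6 mod 8) yet 54 ≡ 54 (mod 72), not 51.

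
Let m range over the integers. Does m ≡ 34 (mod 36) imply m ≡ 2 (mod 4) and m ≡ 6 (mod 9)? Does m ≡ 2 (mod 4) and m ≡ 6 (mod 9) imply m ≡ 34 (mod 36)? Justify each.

Neither direction holds.

(⇒) This fails: m = 34 gives 34 ≡ 34 (mod 36) but 34 ≡ 7 (mod 9), so the conjunction on the right does not hold.

(⇐) This fails: m = 6 satisfies both congruences on the right (6 ≡ 2 mod 4 and 6 ≡ 6 mod 9) yet 6 ≡ 6 (mod 36), not 34.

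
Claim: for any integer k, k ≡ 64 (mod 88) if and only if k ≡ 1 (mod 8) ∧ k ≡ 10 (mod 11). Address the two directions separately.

Both directions fail.

(⟹) This fails: k = 64 gives 64 ≡ 64 (mod 88) but 64 ≡ 0 (mod 8), so the conjunction on the right does not hold.

(⟸) This fails: k = 65 satisfies both congruences on the right (65 ≡ 1 mod 8 and 65 ≡ 10 mod 11) yet 65 ≡ 65 (mod 88), not 64.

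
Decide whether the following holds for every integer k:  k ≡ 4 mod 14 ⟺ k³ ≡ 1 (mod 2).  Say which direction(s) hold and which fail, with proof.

Neither implication holds.

(⟹) This fails: take k = 4. Then 4 ≡ 4 (mod 14), but 4³ = 64 ≡ 0 (mod 2), not 1.

(⟸) This fails: take k = 1. Then 1³ = 1 ≡ 1 (mod 2), yet 1 ≡ 1 (mod 14), not 4.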